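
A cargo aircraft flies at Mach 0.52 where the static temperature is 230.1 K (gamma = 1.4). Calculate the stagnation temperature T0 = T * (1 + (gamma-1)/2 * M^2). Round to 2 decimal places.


Step 1: (gamma-1)/2 = 0.2
Step 2: M^2 = 0.2704
Step 3: 1 + 0.2 * 0.2704 = 1.05408
Step 4: T0 = 230.1 * 1.05408 = 242.54 K

242.54


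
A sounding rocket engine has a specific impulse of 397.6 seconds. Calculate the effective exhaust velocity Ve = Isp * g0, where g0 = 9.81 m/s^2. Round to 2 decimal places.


Step 1: Ve = Isp * g0 = 397.6 * 9.81
Step 2: Ve = 3900.46 m/s

3900.46


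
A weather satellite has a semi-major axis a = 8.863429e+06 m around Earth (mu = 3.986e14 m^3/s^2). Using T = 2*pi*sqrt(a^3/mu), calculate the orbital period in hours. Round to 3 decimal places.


Step 1: a^3 / mu = 6.963143e+20 / 3.986e14 = 1.746900e+06
Step 2: sqrt(1.746900e+06) = 1321.7034 s
Step 3: T = 2*pi * 1321.7034 = 8304.51 s
Step 4: T in hours = 8304.51 / 3600 = 2.307 hours

2.307


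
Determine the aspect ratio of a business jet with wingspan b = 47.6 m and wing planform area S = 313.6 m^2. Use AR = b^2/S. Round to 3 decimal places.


Step 1: b^2 = 47.6^2 = 2265.76
Step 2: AR = 2265.76 / 313.6 = 7.225

7.225


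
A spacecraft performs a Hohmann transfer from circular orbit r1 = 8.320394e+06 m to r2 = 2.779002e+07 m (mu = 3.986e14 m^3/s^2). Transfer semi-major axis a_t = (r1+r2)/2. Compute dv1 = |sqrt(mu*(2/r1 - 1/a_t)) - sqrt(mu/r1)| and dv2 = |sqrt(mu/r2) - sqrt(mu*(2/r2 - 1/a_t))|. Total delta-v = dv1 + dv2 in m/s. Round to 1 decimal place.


Step 1: Transfer semi-major axis a_t = (8.320394e+06 + 2.779002e+07) / 2 = 1.805521e+07 m
Step 2: v1 (circular at r1) = sqrt(mu/r1) = 6921.44 m/s
Step 3: v_t1 = sqrt(mu*(2/r1 - 1/a_t)) = 8586.97 m/s
Step 4: dv1 = |8586.97 - 6921.44| = 1665.53 m/s
Step 5: v2 (circular at r2) = 3787.25 m/s, v_t2 = 2570.96 m/s
Step 6: dv2 = |3787.25 - 2570.96| = 1216.29 m/s
Step 7: Total delta-v = 1665.53 + 1216.29 = 2881.8 m/s

2881.8


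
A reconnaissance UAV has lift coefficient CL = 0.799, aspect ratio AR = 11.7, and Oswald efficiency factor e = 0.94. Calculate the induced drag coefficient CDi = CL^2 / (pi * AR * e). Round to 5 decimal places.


Step 1: CL^2 = 0.799^2 = 0.638401
Step 2: pi * AR * e = 3.14159 * 11.7 * 0.94 = 34.551236
Step 3: CDi = 0.638401 / 34.551236 = 0.01848

0.01848


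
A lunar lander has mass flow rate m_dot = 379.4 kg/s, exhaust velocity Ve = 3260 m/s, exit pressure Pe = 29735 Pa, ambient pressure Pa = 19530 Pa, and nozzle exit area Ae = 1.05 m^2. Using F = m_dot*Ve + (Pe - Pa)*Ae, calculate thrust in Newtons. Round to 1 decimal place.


Step 1: Momentum thrust = m_dot * Ve = 379.4 * 3260 = 1236844.0 N
Step 2: Pressure thrust = (Pe - Pa) * Ae = (29735 - 19530) * 1.05 = 10715.25 N
Step 3: Total thrust F = 1236844.0 + 10715.25 = 1247559.3 N

1247559.3


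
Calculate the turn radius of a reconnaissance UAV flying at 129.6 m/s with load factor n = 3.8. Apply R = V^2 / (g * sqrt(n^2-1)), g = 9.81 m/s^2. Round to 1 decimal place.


Step 1: V^2 = 129.6^2 = 16796.16
Step 2: n^2 - 1 = 3.8^2 - 1 = 13.44
Step 3: sqrt(13.44) = 3.666061
Step 4: R = 16796.16 / (9.81 * 3.666061) = 467.0 m

467.0


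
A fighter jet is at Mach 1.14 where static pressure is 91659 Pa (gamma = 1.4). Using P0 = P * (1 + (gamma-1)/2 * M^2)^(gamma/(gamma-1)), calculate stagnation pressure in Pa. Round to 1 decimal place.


Step 1: (gamma-1)/2 * M^2 = 0.2 * 1.2996 = 0.25992
Step 2: 1 + 0.25992 = 1.25992
Step 3: Exponent gamma/(gamma-1) = 3.5
Step 4: P0 = 91659 * 1.25992^3.5 = 205766.9 Pa

205766.9


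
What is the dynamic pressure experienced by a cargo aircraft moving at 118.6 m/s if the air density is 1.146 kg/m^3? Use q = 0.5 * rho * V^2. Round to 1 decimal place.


Step 1: V^2 = 118.6^2 = 14065.96
Step 2: q = 0.5 * 1.146 * 14065.96
Step 3: q = 8059.8 Pa

8059.8


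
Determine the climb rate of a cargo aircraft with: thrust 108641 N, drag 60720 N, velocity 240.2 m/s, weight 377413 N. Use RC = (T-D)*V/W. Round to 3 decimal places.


Step 1: Excess thrust = T - D = 108641 - 60720 = 47921 N
Step 2: Excess power = 47921 * 240.2 = 11510624.2 W
Step 3: RC = 11510624.2 / 377413 = 30.499 m/s

30.499


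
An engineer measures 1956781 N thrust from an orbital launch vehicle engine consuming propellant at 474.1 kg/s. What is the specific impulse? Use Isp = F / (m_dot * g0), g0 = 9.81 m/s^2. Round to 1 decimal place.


Step 1: m_dot * g0 = 474.1 * 9.81 = 4650.92
Step 2: Isp = 1956781 / 4650.92 = 420.7 s

420.7


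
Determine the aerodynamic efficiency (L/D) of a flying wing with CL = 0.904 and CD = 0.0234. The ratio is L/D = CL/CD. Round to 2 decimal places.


Step 1: L/D = CL / CD = 0.904 / 0.0234
Step 2: L/D = 38.63

38.63


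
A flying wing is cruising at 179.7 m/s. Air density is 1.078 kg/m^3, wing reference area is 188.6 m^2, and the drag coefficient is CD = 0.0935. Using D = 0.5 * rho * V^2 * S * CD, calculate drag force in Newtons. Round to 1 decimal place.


Step 1: Dynamic pressure q = 0.5 * 1.078 * 179.7^2 = 17405.4365 Pa
Step 2: Drag D = q * S * CD = 17405.4365 * 188.6 * 0.0935
Step 3: D = 306929.2 N

306929.2


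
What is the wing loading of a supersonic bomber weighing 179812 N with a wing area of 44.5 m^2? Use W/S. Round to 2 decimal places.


Step 1: Wing loading = W / S = 179812 / 44.5
Step 2: Wing loading = 4040.72 N/m^2

4040.72


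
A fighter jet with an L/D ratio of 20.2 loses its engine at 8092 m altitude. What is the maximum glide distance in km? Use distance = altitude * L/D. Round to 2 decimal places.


Step 1: Glide distance = altitude * L/D = 8092 * 20.2 = 163458.4 m
Step 2: Convert to km: 163458.4 / 1000 = 163.46 km

163.46


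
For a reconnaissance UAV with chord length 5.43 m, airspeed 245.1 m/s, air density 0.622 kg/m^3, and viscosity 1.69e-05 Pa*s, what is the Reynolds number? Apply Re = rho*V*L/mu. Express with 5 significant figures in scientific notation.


Step 1: Numerator = rho * V * L = 0.622 * 245.1 * 5.43 = 827.815446
Step 2: Re = 827.815446 / 1.69e-05
Step 3: Re = 4.8983e+07

4.8983e+07


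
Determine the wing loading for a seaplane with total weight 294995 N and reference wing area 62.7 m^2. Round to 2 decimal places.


Step 1: Wing loading = W / S = 294995 / 62.7
Step 2: Wing loading = 4704.86 N/m^2

4704.86


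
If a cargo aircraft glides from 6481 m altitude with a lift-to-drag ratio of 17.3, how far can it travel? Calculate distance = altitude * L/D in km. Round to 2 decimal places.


Step 1: Glide distance = altitude * L/D = 6481 * 17.3 = 112121.3 m
Step 2: Convert to km: 112121.3 / 1000 = 112.12 km

112.12


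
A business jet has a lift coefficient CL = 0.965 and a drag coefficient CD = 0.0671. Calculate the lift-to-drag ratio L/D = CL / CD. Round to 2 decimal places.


Step 1: L/D = CL / CD = 0.965 / 0.0671
Step 2: L/D = 14.38

14.38


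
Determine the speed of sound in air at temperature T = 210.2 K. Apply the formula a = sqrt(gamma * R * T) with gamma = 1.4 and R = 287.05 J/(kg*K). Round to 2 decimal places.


Step 1: gamma * R * T = 1.4 * 287.05 * 210.2 = 84473.074
Step 2: a = sqrt(84473.074) = 290.64 m/s

290.64


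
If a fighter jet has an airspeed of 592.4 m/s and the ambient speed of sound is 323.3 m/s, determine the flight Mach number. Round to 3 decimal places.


Step 1: M = V / a = 592.4 / 323.3
Step 2: M = 1.832

1.832


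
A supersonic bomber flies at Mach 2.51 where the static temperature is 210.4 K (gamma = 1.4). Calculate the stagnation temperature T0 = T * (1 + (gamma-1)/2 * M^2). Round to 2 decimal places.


Step 1: (gamma-1)/2 = 0.2
Step 2: M^2 = 6.3001
Step 3: 1 + 0.2 * 6.3001 = 2.26002
Step 4: T0 = 210.4 * 2.26002 = 475.51 K

475.51


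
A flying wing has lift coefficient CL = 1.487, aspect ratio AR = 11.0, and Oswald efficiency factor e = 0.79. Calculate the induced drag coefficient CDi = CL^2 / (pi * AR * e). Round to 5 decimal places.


Step 1: CL^2 = 1.487^2 = 2.211169
Step 2: pi * AR * e = 3.14159 * 11.0 * 0.79 = 27.30044
Step 3: CDi = 2.211169 / 27.30044 = 0.08099

0.08099


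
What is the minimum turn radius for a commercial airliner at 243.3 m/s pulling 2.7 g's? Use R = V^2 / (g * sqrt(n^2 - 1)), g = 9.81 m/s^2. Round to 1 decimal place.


Step 1: V^2 = 243.3^2 = 59194.89
Step 2: n^2 - 1 = 2.7^2 - 1 = 6.29
Step 3: sqrt(6.29) = 2.507987
Step 4: R = 59194.89 / (9.81 * 2.507987) = 2406.0 m

2406.0


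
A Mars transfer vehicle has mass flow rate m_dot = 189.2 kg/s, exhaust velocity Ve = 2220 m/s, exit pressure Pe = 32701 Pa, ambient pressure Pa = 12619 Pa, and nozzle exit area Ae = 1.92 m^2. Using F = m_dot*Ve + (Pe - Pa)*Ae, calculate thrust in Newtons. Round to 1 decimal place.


Step 1: Momentum thrust = m_dot * Ve = 189.2 * 2220 = 420024.0 N
Step 2: Pressure thrust = (Pe - Pa) * Ae = (32701 - 12619) * 1.92 = 38557.44 N
Step 3: Total thrust F = 420024.0 + 38557.44 = 458581.4 N

458581.4


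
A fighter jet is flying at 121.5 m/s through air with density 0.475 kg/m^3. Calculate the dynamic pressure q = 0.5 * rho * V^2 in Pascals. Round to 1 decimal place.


Step 1: V^2 = 121.5^2 = 14762.25
Step 2: q = 0.5 * 0.475 * 14762.25
Step 3: q = 3506.0 Pa

3506.0


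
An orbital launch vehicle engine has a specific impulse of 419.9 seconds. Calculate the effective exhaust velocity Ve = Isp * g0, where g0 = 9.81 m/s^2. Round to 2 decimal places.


Step 1: Ve = Isp * g0 = 419.9 * 9.81
Step 2: Ve = 4119.22 m/s

4119.22


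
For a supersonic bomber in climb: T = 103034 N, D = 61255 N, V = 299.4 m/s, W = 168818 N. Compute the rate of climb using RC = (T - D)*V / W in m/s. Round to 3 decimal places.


Step 1: Excess thrust = T - D = 103034 - 61255 = 41779 N
Step 2: Excess power = 41779 * 299.4 = 12508632.6 W
Step 3: RC = 12508632.6 / 168818 = 74.095 m/s

74.095


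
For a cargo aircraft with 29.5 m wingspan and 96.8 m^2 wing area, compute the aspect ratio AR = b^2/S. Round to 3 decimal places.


Step 1: b^2 = 29.5^2 = 870.25
Step 2: AR = 870.25 / 96.8 = 8.990

8.990


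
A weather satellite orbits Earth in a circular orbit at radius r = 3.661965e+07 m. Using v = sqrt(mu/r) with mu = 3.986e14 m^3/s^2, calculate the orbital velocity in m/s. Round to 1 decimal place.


Step 1: mu / r = 3.986e14 / 3.661965e+07 = 10884866.4583
Step 2: v = sqrt(10884866.4583) = 3299.2 m/s

3299.2


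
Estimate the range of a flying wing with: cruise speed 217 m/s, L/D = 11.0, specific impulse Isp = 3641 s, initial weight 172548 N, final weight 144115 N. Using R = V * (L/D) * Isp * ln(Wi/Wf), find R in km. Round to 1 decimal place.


Step 1: Coefficient = V * (L/D) * Isp = 217 * 11.0 * 3641 = 8691067.0 m
Step 2: Wi/Wf = 172548 / 144115 = 1.197294
Step 3: ln(1.197294) = 0.180064
Step 4: R = 8691067.0 * 0.180064 = 1564947.1 m = 1564.9 km

1564.9


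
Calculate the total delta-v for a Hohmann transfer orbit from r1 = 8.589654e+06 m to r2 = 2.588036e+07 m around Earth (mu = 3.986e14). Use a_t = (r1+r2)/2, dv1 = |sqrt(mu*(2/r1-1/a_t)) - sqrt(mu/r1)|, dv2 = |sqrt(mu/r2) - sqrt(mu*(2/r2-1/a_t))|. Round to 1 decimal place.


Step 1: Transfer semi-major axis a_t = (8.589654e+06 + 2.588036e+07) / 2 = 1.723501e+07 m
Step 2: v1 (circular at r1) = sqrt(mu/r1) = 6812.1 m/s
Step 3: v_t1 = sqrt(mu*(2/r1 - 1/a_t)) = 8347.57 m/s
Step 4: dv1 = |8347.57 - 6812.1| = 1535.48 m/s
Step 5: v2 (circular at r2) = 3924.49 m/s, v_t2 = 2770.55 m/s
Step 6: dv2 = |3924.49 - 2770.55| = 1153.94 m/s
Step 7: Total delta-v = 1535.48 + 1153.94 = 2689.4 m/s

2689.4


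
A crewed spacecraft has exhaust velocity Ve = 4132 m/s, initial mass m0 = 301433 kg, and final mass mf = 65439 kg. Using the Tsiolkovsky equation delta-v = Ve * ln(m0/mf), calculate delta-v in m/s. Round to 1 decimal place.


Step 1: Mass ratio m0/mf = 301433 / 65439 = 4.60632
Step 2: ln(4.60632) = 1.527429
Step 3: delta-v = 4132 * 1.527429 = 6311.3 m/s

6311.3


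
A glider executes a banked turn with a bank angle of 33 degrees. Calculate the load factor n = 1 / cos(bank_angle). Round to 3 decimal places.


Step 1: Convert 33 degrees to radians = 0.575959
Step 2: cos(33 deg) = 0.838671
Step 3: n = 1 / 0.838671 = 1.192

1.192


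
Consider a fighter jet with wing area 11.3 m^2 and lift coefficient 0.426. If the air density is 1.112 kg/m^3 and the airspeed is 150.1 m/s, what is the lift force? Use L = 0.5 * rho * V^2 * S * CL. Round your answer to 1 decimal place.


Step 1: Calculate dynamic pressure q = 0.5 * 1.112 * 150.1^2 = 0.5 * 1.112 * 22530.01 = 12526.6856 Pa
Step 2: Multiply by wing area and lift coefficient: L = 12526.6856 * 11.3 * 0.426
Step 3: L = 141551.5468 * 0.426 = 60301.0 N

60301.0


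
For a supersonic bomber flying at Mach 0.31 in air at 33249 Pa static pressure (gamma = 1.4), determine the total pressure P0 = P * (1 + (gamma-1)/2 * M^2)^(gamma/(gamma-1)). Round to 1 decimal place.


Step 1: (gamma-1)/2 * M^2 = 0.2 * 0.0961 = 0.01922
Step 2: 1 + 0.01922 = 1.01922
Step 3: Exponent gamma/(gamma-1) = 3.5
Step 4: P0 = 33249 * 1.01922^3.5 = 35539.9 Pa

35539.9


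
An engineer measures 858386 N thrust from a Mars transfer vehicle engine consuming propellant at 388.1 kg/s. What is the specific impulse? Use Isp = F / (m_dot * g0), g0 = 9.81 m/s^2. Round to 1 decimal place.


Step 1: m_dot * g0 = 388.1 * 9.81 = 3807.26
Step 2: Isp = 858386 / 3807.26 = 225.5 s

225.5


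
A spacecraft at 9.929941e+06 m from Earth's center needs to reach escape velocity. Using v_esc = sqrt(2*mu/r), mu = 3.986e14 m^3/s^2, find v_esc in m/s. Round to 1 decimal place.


Step 1: 2*mu/r = 2 * 3.986e14 / 9.929941e+06 = 80282450.8222
Step 2: v_esc = sqrt(80282450.8222) = 8960.0 m/s

8960.0


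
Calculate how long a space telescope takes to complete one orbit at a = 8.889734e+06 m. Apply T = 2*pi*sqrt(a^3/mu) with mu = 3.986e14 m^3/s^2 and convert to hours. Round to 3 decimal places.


Step 1: a^3 / mu = 7.025323e+20 / 3.986e14 = 1.762500e+06
Step 2: sqrt(1.762500e+06) = 1327.5916 s
Step 3: T = 2*pi * 1327.5916 = 8341.5 s
Step 4: T in hours = 8341.5 / 3600 = 2.317 hours

2.317


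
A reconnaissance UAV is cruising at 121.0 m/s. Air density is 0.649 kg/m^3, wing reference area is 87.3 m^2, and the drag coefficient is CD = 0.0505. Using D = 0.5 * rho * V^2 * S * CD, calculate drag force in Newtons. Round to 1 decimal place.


Step 1: Dynamic pressure q = 0.5 * 0.649 * 121.0^2 = 4751.0045 Pa
Step 2: Drag D = q * S * CD = 4751.0045 * 87.3 * 0.0505
Step 3: D = 20945.5 N

20945.5


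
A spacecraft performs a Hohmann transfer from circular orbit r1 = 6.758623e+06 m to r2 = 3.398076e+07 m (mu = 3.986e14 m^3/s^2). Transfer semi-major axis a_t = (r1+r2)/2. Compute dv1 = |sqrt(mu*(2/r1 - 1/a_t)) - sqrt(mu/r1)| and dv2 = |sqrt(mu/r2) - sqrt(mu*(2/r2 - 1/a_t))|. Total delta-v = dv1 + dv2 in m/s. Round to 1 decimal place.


Step 1: Transfer semi-major axis a_t = (6.758623e+06 + 3.398076e+07) / 2 = 2.036969e+07 m
Step 2: v1 (circular at r1) = sqrt(mu/r1) = 7679.62 m/s
Step 3: v_t1 = sqrt(mu*(2/r1 - 1/a_t)) = 9918.91 m/s
Step 4: dv1 = |9918.91 - 7679.62| = 2239.29 m/s
Step 5: v2 (circular at r2) = 3424.93 m/s, v_t2 = 1972.83 m/s
Step 6: dv2 = |3424.93 - 1972.83| = 1452.11 m/s
Step 7: Total delta-v = 2239.29 + 1452.11 = 3691.4 m/s

3691.4


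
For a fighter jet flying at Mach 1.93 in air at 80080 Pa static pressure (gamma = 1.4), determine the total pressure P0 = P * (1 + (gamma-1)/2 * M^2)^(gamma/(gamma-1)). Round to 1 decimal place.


Step 1: (gamma-1)/2 * M^2 = 0.2 * 3.7249 = 0.74498
Step 2: 1 + 0.74498 = 1.74498
Step 3: Exponent gamma/(gamma-1) = 3.5
Step 4: P0 = 80080 * 1.74498^3.5 = 562070.3 Pa

562070.3


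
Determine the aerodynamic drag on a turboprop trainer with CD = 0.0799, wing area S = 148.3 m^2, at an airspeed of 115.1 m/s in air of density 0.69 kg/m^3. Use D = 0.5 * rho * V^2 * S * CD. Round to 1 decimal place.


Step 1: Dynamic pressure q = 0.5 * 0.69 * 115.1^2 = 4570.5634 Pa
Step 2: Drag D = q * S * CD = 4570.5634 * 148.3 * 0.0799
Step 3: D = 54157.4 N

54157.4


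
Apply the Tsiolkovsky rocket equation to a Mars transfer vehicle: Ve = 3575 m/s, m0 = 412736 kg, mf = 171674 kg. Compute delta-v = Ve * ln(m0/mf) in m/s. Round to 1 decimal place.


Step 1: Mass ratio m0/mf = 412736 / 171674 = 2.404185
Step 2: ln(2.404185) = 0.877211
Step 3: delta-v = 3575 * 0.877211 = 3136.0 m/s

3136.0


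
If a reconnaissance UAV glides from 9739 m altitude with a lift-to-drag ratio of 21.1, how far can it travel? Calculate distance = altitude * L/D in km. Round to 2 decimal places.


Step 1: Glide distance = altitude * L/D = 9739 * 21.1 = 205492.9 m
Step 2: Convert to km: 205492.9 / 1000 = 205.49 km

205.49


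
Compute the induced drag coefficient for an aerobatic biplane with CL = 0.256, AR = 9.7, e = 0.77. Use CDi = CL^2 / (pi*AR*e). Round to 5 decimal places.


Step 1: CL^2 = 0.256^2 = 0.065536
Step 2: pi * AR * e = 3.14159 * 9.7 * 0.77 = 23.464556
Step 3: CDi = 0.065536 / 23.464556 = 0.00279

0.00279


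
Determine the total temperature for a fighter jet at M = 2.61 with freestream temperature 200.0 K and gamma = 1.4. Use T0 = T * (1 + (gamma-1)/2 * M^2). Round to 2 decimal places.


Step 1: (gamma-1)/2 = 0.2
Step 2: M^2 = 6.8121
Step 3: 1 + 0.2 * 6.8121 = 2.36242
Step 4: T0 = 200.0 * 2.36242 = 472.48 K

472.48


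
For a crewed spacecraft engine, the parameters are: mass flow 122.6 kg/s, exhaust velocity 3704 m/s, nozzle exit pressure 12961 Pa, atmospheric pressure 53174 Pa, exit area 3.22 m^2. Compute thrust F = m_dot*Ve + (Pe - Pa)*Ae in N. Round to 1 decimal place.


Step 1: Momentum thrust = m_dot * Ve = 122.6 * 3704 = 454110.4 N
Step 2: Pressure thrust = (Pe - Pa) * Ae = (12961 - 53174) * 3.22 = -129485.86 N
Step 3: Total thrust F = 454110.4 + -129485.86 = 324624.5 N

324624.5


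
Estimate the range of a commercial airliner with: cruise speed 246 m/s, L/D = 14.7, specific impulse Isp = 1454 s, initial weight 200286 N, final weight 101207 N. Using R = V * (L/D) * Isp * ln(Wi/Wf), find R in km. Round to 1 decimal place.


Step 1: Coefficient = V * (L/D) * Isp = 246 * 14.7 * 1454 = 5257954.8 m
Step 2: Wi/Wf = 200286 / 101207 = 1.978974
Step 3: ln(1.978974) = 0.682578
Step 4: R = 5257954.8 * 0.682578 = 3588966.5 m = 3589.0 km

3589.0


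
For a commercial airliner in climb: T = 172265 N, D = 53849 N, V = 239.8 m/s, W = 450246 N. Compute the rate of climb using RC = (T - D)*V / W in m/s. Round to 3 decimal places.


Step 1: Excess thrust = T - D = 172265 - 53849 = 118416 N
Step 2: Excess power = 118416 * 239.8 = 28396156.8 W
Step 3: RC = 28396156.8 / 450246 = 63.068 m/s

63.068


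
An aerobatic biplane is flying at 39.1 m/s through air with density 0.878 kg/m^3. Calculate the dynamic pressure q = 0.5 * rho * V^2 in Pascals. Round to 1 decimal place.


Step 1: V^2 = 39.1^2 = 1528.81
Step 2: q = 0.5 * 0.878 * 1528.81
Step 3: q = 671.1 Pa

671.1


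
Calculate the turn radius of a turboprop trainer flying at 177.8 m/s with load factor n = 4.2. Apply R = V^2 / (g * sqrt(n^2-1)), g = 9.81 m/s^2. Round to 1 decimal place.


Step 1: V^2 = 177.8^2 = 31612.84
Step 2: n^2 - 1 = 4.2^2 - 1 = 16.64
Step 3: sqrt(16.64) = 4.079216
Step 4: R = 31612.84 / (9.81 * 4.079216) = 790.0 m

790.0


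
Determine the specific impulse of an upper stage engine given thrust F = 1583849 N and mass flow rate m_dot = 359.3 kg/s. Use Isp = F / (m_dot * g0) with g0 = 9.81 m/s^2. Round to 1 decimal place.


Step 1: m_dot * g0 = 359.3 * 9.81 = 3524.73
Step 2: Isp = 1583849 / 3524.73 = 449.4 s

449.4


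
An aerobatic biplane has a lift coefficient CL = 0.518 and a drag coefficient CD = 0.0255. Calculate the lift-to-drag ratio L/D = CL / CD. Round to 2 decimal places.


Step 1: L/D = CL / CD = 0.518 / 0.0255
Step 2: L/D = 20.31

20.31


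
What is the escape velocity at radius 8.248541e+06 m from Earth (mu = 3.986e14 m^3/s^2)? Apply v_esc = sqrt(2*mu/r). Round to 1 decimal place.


Step 1: 2*mu/r = 2 * 3.986e14 / 8.248541e+06 = 96647394.9757
Step 2: v_esc = sqrt(96647394.9757) = 9830.9 m/s

9830.9


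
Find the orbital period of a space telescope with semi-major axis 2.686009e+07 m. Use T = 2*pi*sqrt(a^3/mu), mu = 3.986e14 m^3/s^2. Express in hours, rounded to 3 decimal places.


Step 1: a^3 / mu = 1.937860e+22 / 3.986e14 = 4.861666e+07
Step 2: sqrt(4.861666e+07) = 6972.5646 s
Step 3: T = 2*pi * 6972.5646 = 43809.92 s
Step 4: T in hours = 43809.92 / 3600 = 12.169 hours

12.169


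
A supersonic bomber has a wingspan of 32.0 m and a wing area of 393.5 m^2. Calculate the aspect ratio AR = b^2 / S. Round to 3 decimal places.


Step 1: b^2 = 32.0^2 = 1024.0
Step 2: AR = 1024.0 / 393.5 = 2.602

2.602


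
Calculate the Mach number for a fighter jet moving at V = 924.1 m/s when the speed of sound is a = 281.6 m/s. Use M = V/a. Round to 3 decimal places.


Step 1: M = V / a = 924.1 / 281.6
Step 2: M = 3.282

3.282


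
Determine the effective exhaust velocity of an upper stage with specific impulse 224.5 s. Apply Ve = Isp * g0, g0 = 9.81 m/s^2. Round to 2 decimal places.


Step 1: Ve = Isp * g0 = 224.5 * 9.81
Step 2: Ve = 2202.35 m/s

2202.35


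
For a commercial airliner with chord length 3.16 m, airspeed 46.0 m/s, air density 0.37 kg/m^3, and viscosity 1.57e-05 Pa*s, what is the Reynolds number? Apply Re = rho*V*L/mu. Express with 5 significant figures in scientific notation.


Step 1: Numerator = rho * V * L = 0.37 * 46.0 * 3.16 = 53.7832
Step 2: Re = 53.7832 / 1.57e-05
Step 3: Re = 3.4257e+06

3.4257e+06


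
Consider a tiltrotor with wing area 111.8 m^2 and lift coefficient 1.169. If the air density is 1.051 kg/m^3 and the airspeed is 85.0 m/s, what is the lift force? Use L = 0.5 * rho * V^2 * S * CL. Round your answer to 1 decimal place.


Step 1: Calculate dynamic pressure q = 0.5 * 1.051 * 85.0^2 = 0.5 * 1.051 * 7225.0 = 3796.7375 Pa
Step 2: Multiply by wing area and lift coefficient: L = 3796.7375 * 111.8 * 1.169
Step 3: L = 424475.2525 * 1.169 = 496211.6 N

496211.6


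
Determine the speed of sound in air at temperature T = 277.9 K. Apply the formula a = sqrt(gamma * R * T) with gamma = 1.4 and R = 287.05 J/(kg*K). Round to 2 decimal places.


Step 1: gamma * R * T = 1.4 * 287.05 * 277.9 = 111679.673
Step 2: a = sqrt(111679.673) = 334.19 m/s

334.19


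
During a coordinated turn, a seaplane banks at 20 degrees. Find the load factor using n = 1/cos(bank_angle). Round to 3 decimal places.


Step 1: Convert 20 degrees to radians = 0.349066
Step 2: cos(20 deg) = 0.939693
Step 3: n = 1 / 0.939693 = 1.064

1.064


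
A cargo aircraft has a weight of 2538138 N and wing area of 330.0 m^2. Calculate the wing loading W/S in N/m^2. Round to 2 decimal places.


Step 1: Wing loading = W / S = 2538138 / 330.0
Step 2: Wing loading = 7691.33 N/m^2

7691.33


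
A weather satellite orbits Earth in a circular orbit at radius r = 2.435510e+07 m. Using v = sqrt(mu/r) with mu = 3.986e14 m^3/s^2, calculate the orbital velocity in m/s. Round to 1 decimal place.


Step 1: mu / r = 3.986e14 / 2.435510e+07 = 16366182.0317
Step 2: v = sqrt(16366182.0317) = 4045.5 m/s

4045.5


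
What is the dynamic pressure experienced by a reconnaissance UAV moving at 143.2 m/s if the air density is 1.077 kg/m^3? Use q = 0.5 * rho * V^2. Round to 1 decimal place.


Step 1: V^2 = 143.2^2 = 20506.24
Step 2: q = 0.5 * 1.077 * 20506.24
Step 3: q = 11042.6 Pa

11042.6


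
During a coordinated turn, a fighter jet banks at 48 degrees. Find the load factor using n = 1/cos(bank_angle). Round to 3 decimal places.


Step 1: Convert 48 degrees to radians = 0.837758
Step 2: cos(48 deg) = 0.669131
Step 3: n = 1 / 0.669131 = 1.494

1.494


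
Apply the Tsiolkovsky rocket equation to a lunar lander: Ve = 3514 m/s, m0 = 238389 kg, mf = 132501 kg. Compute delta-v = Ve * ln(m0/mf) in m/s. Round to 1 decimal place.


Step 1: Mass ratio m0/mf = 238389 / 132501 = 1.799149
Step 2: ln(1.799149) = 0.587314
Step 3: delta-v = 3514 * 0.587314 = 2063.8 m/s

2063.8


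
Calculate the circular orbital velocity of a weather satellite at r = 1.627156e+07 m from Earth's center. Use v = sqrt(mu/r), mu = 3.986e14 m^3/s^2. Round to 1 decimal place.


Step 1: mu / r = 3.986e14 / 1.627156e+07 = 24496729.2626
Step 2: v = sqrt(24496729.2626) = 4949.4 m/s

4949.4


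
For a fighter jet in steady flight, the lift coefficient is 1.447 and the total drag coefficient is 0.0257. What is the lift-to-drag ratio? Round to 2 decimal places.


Step 1: L/D = CL / CD = 1.447 / 0.0257
Step 2: L/D = 56.30

56.30


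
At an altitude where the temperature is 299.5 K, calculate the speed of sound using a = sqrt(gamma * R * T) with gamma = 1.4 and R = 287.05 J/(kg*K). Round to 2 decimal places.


Step 1: gamma * R * T = 1.4 * 287.05 * 299.5 = 120360.065
Step 2: a = sqrt(120360.065) = 346.93 m/s

346.93


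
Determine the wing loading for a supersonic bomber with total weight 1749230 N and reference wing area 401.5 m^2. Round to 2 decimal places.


Step 1: Wing loading = W / S = 1749230 / 401.5
Step 2: Wing loading = 4356.74 N/m^2

4356.74


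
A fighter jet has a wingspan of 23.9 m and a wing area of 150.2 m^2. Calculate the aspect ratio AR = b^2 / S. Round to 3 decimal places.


Step 1: b^2 = 23.9^2 = 571.21
Step 2: AR = 571.21 / 150.2 = 3.803

3.803


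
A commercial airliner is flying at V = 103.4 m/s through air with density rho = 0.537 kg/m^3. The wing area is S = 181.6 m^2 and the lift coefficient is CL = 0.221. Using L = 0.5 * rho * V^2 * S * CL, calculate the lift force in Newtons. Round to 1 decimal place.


Step 1: Calculate dynamic pressure q = 0.5 * 0.537 * 103.4^2 = 0.5 * 0.537 * 10691.56 = 2870.6839 Pa
Step 2: Multiply by wing area and lift coefficient: L = 2870.6839 * 181.6 * 0.221
Step 3: L = 521316.189 * 0.221 = 115210.9 N

115210.9


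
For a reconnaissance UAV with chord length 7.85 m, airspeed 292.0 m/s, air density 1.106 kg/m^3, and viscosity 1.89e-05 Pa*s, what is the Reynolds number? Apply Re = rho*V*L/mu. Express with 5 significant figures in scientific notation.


Step 1: Numerator = rho * V * L = 1.106 * 292.0 * 7.85 = 2535.1732
Step 2: Re = 2535.1732 / 1.89e-05
Step 3: Re = 1.3414e+08

1.3414e+08


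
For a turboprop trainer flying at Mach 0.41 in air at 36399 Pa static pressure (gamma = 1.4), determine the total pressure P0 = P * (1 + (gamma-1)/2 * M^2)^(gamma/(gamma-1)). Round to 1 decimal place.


Step 1: (gamma-1)/2 * M^2 = 0.2 * 0.1681 = 0.03362
Step 2: 1 + 0.03362 = 1.03362
Step 3: Exponent gamma/(gamma-1) = 3.5
Step 4: P0 = 36399 * 1.03362^3.5 = 40865.1 Pa

40865.1


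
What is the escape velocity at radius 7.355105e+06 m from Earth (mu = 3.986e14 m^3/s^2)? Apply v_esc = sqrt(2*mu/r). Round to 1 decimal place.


Step 1: 2*mu/r = 2 * 3.986e14 / 7.355105e+06 = 108387303.7842
Step 2: v_esc = sqrt(108387303.7842) = 10410.9 m/s

10410.9


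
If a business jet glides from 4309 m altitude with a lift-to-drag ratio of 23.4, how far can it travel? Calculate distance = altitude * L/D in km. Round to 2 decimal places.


Step 1: Glide distance = altitude * L/D = 4309 * 23.4 = 100830.6 m
Step 2: Convert to km: 100830.6 / 1000 = 100.83 km

100.83


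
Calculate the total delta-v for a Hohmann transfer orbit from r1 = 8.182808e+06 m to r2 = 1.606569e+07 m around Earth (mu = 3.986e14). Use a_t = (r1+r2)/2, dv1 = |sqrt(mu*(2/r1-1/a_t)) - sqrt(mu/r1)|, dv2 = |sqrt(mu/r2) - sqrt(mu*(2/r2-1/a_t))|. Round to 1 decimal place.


Step 1: Transfer semi-major axis a_t = (8.182808e+06 + 1.606569e+07) / 2 = 1.212425e+07 m
Step 2: v1 (circular at r1) = sqrt(mu/r1) = 6979.39 m/s
Step 3: v_t1 = sqrt(mu*(2/r1 - 1/a_t)) = 8034.15 m/s
Step 4: dv1 = |8034.15 - 6979.39| = 1054.76 m/s
Step 5: v2 (circular at r2) = 4981.03 m/s, v_t2 = 4092.07 m/s
Step 6: dv2 = |4981.03 - 4092.07| = 888.96 m/s
Step 7: Total delta-v = 1054.76 + 888.96 = 1943.7 m/s

1943.7


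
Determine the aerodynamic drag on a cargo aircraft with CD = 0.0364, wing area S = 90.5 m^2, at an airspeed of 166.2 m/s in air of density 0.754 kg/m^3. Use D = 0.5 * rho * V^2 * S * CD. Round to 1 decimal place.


Step 1: Dynamic pressure q = 0.5 * 0.754 * 166.2^2 = 10413.6599 Pa
Step 2: Drag D = q * S * CD = 10413.6599 * 90.5 * 0.0364
Step 3: D = 34304.7 N

34304.7


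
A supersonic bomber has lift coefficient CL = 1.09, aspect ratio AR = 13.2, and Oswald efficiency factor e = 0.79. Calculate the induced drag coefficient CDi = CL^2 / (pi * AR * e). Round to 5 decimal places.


Step 1: CL^2 = 1.09^2 = 1.1881
Step 2: pi * AR * e = 3.14159 * 13.2 * 0.79 = 32.760528
Step 3: CDi = 1.1881 / 32.760528 = 0.03627

0.03627


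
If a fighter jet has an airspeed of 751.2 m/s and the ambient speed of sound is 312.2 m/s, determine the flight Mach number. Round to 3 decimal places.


Step 1: M = V / a = 751.2 / 312.2
Step 2: M = 2.406

2.406


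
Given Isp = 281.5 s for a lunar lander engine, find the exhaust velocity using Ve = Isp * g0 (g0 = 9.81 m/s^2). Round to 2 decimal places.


Step 1: Ve = Isp * g0 = 281.5 * 9.81
Step 2: Ve = 2761.52 m/s

2761.52


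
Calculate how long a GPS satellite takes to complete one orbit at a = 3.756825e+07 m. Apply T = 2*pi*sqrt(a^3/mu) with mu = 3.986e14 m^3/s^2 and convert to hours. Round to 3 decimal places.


Step 1: a^3 / mu = 5.302283e+22 / 3.986e14 = 1.330227e+08
Step 2: sqrt(1.330227e+08) = 11533.5446 s
Step 3: T = 2*pi * 11533.5446 = 72467.4 s
Step 4: T in hours = 72467.4 / 3600 = 20.130 hours

20.130


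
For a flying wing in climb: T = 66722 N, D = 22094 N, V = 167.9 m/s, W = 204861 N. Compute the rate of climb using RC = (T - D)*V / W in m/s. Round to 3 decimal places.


Step 1: Excess thrust = T - D = 66722 - 22094 = 44628 N
Step 2: Excess power = 44628 * 167.9 = 7493041.2 W
Step 3: RC = 7493041.2 / 204861 = 36.576 m/s

36.576


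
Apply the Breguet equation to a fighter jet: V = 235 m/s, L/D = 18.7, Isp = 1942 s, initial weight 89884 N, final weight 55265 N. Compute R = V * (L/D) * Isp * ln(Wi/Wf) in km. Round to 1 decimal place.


Step 1: Coefficient = V * (L/D) * Isp = 235 * 18.7 * 1942 = 8534119.0 m
Step 2: Wi/Wf = 89884 / 55265 = 1.626418
Step 3: ln(1.626418) = 0.48638
Step 4: R = 8534119.0 * 0.48638 = 4150826.1 m = 4150.8 km

4150.8


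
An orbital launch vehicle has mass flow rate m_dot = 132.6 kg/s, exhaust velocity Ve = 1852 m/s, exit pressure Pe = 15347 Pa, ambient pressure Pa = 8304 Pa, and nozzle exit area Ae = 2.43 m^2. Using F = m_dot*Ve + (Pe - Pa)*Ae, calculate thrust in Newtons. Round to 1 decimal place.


Step 1: Momentum thrust = m_dot * Ve = 132.6 * 1852 = 245575.2 N
Step 2: Pressure thrust = (Pe - Pa) * Ae = (15347 - 8304) * 2.43 = 17114.49 N
Step 3: Total thrust F = 245575.2 + 17114.49 = 262689.7 N

262689.7


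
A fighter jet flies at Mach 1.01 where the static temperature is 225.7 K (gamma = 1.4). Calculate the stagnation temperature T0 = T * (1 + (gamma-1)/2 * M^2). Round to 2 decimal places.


Step 1: (gamma-1)/2 = 0.2
Step 2: M^2 = 1.0201
Step 3: 1 + 0.2 * 1.0201 = 1.20402
Step 4: T0 = 225.7 * 1.20402 = 271.75 K

271.75


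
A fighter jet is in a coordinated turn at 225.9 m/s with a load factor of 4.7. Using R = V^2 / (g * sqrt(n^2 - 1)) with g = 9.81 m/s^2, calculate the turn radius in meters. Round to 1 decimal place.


Step 1: V^2 = 225.9^2 = 51030.81
Step 2: n^2 - 1 = 4.7^2 - 1 = 21.09
Step 3: sqrt(21.09) = 4.592385
Step 4: R = 51030.81 / (9.81 * 4.592385) = 1132.7 m

1132.7


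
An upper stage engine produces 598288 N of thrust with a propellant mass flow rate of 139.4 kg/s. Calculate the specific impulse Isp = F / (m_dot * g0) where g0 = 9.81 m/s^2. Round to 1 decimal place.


Step 1: m_dot * g0 = 139.4 * 9.81 = 1367.51
Step 2: Isp = 598288 / 1367.51 = 437.5 s

437.5


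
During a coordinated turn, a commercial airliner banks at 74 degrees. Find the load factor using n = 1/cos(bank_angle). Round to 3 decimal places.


Step 1: Convert 74 degrees to radians = 1.291544
Step 2: cos(74 deg) = 0.275637
Step 3: n = 1 / 0.275637 = 3.628

3.628


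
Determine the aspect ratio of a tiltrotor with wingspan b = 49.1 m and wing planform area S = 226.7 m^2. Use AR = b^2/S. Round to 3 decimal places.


Step 1: b^2 = 49.1^2 = 2410.81
Step 2: AR = 2410.81 / 226.7 = 10.634

10.634


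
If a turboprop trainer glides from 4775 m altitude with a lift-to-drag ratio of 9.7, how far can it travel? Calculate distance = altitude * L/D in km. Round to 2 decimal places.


Step 1: Glide distance = altitude * L/D = 4775 * 9.7 = 46317.5 m
Step 2: Convert to km: 46317.5 / 1000 = 46.32 km

46.32


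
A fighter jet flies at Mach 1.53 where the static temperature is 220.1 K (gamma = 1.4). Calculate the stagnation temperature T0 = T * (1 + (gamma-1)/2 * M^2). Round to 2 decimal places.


Step 1: (gamma-1)/2 = 0.2
Step 2: M^2 = 2.3409
Step 3: 1 + 0.2 * 2.3409 = 1.46818
Step 4: T0 = 220.1 * 1.46818 = 323.15 K

323.15


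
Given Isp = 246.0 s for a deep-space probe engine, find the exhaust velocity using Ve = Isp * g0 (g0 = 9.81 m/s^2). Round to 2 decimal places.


Step 1: Ve = Isp * g0 = 246.0 * 9.81
Step 2: Ve = 2413.26 m/s

2413.26


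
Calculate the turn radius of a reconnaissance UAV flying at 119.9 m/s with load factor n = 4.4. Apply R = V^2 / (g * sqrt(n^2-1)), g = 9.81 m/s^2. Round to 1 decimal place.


Step 1: V^2 = 119.9^2 = 14376.01
Step 2: n^2 - 1 = 4.4^2 - 1 = 18.36
Step 3: sqrt(18.36) = 4.284857
Step 4: R = 14376.01 / (9.81 * 4.284857) = 342.0 m

342.0


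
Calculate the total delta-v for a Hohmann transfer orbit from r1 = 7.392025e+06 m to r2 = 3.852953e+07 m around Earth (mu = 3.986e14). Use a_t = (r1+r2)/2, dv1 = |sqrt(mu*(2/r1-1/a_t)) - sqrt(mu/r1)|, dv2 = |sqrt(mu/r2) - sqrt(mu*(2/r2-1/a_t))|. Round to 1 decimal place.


Step 1: Transfer semi-major axis a_t = (7.392025e+06 + 3.852953e+07) / 2 = 2.296078e+07 m
Step 2: v1 (circular at r1) = sqrt(mu/r1) = 7343.23 m/s
Step 3: v_t1 = sqrt(mu*(2/r1 - 1/a_t)) = 9512.41 m/s
Step 4: dv1 = |9512.41 - 7343.23| = 2169.18 m/s
Step 5: v2 (circular at r2) = 3216.41 m/s, v_t2 = 1824.99 m/s
Step 6: dv2 = |3216.41 - 1824.99| = 1391.42 m/s
Step 7: Total delta-v = 2169.18 + 1391.42 = 3560.6 m/s

3560.6


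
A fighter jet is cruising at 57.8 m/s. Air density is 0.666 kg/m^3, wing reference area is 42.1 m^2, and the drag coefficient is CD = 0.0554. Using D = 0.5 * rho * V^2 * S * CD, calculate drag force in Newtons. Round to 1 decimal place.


Step 1: Dynamic pressure q = 0.5 * 0.666 * 57.8^2 = 1112.4997 Pa
Step 2: Drag D = q * S * CD = 1112.4997 * 42.1 * 0.0554
Step 3: D = 2594.7 N

2594.7


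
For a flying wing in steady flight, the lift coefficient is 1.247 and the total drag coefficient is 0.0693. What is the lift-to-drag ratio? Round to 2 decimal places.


Step 1: L/D = CL / CD = 1.247 / 0.0693
Step 2: L/D = 17.99

17.99


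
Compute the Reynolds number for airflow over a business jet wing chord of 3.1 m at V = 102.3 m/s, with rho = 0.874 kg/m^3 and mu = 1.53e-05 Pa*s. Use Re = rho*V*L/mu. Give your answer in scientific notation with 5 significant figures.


Step 1: Numerator = rho * V * L = 0.874 * 102.3 * 3.1 = 277.17162
Step 2: Re = 277.17162 / 1.53e-05
Step 3: Re = 1.8116e+07

1.8116e+07


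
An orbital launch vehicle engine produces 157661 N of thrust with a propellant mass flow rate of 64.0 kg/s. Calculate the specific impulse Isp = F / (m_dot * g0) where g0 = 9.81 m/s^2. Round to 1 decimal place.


Step 1: m_dot * g0 = 64.0 * 9.81 = 627.84
Step 2: Isp = 157661 / 627.84 = 251.1 s

251.1


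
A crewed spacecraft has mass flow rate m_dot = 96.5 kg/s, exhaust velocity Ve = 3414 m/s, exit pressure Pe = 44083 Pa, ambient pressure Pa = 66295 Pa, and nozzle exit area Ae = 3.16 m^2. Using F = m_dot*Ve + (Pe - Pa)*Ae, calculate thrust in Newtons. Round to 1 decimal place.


Step 1: Momentum thrust = m_dot * Ve = 96.5 * 3414 = 329451.0 N
Step 2: Pressure thrust = (Pe - Pa) * Ae = (44083 - 66295) * 3.16 = -70189.92 N
Step 3: Total thrust F = 329451.0 + -70189.92 = 259261.1 N

259261.1


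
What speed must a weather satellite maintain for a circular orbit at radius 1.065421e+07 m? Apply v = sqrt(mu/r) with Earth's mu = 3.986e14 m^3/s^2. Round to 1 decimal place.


Step 1: mu / r = 3.986e14 / 1.065421e+07 = 37412440.7159
Step 2: v = sqrt(37412440.7159) = 6116.6 m/s

6116.6


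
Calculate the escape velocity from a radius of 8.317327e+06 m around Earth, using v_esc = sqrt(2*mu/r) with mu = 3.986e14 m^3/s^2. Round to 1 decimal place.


Step 1: 2*mu/r = 2 * 3.986e14 / 8.317327e+06 = 95848101.1989
Step 2: v_esc = sqrt(95848101.1989) = 9790.2 m/s

9790.2


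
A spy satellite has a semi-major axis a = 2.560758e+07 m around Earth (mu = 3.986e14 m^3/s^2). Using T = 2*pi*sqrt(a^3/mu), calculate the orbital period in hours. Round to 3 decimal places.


Step 1: a^3 / mu = 1.679212e+22 / 3.986e14 = 4.212776e+07
Step 2: sqrt(4.212776e+07) = 6490.5898 s
Step 3: T = 2*pi * 6490.5898 = 40781.58 s
Step 4: T in hours = 40781.58 / 3600 = 11.328 hours

11.328


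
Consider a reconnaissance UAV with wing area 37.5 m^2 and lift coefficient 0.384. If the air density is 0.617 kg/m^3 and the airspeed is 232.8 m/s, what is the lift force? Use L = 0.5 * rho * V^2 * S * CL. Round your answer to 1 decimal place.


Step 1: Calculate dynamic pressure q = 0.5 * 0.617 * 232.8^2 = 0.5 * 0.617 * 54195.84 = 16719.4166 Pa
Step 2: Multiply by wing area and lift coefficient: L = 16719.4166 * 37.5 * 0.384
Step 3: L = 626978.124 * 0.384 = 240759.6 N

240759.6


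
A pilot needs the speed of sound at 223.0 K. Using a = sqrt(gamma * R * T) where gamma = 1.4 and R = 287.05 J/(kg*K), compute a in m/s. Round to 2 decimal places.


Step 1: gamma * R * T = 1.4 * 287.05 * 223.0 = 89617.01
Step 2: a = sqrt(89617.01) = 299.36 m/s

299.36


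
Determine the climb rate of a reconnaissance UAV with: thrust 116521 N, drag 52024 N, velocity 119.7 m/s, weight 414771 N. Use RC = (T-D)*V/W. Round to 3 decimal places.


Step 1: Excess thrust = T - D = 116521 - 52024 = 64497 N
Step 2: Excess power = 64497 * 119.7 = 7720290.9 W
Step 3: RC = 7720290.9 / 414771 = 18.613 m/s

18.613


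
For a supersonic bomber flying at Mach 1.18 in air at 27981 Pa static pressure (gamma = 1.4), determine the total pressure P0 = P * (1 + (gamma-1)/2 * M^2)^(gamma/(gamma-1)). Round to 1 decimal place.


Step 1: (gamma-1)/2 * M^2 = 0.2 * 1.3924 = 0.27848
Step 2: 1 + 0.27848 = 1.27848
Step 3: Exponent gamma/(gamma-1) = 3.5
Step 4: P0 = 27981 * 1.27848^3.5 = 66113.8 Pa

66113.8


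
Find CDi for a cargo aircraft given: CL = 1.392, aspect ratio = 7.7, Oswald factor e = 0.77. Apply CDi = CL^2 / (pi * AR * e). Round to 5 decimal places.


Step 1: CL^2 = 1.392^2 = 1.937664
Step 2: pi * AR * e = 3.14159 * 7.7 * 0.77 = 18.626503
Step 3: CDi = 1.937664 / 18.626503 = 0.10403

0.10403


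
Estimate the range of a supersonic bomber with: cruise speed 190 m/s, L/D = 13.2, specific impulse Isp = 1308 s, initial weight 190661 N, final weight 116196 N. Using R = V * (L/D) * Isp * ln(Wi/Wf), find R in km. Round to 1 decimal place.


Step 1: Coefficient = V * (L/D) * Isp = 190 * 13.2 * 1308 = 3280464.0 m
Step 2: Wi/Wf = 190661 / 116196 = 1.640857
Step 3: ln(1.640857) = 0.495219
Step 4: R = 3280464.0 * 0.495219 = 1624546.7 m = 1624.5 km

1624.5


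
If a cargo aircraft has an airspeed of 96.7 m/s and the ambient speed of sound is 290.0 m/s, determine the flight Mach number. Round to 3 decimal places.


Step 1: M = V / a = 96.7 / 290.0
Step 2: M = 0.333

0.333


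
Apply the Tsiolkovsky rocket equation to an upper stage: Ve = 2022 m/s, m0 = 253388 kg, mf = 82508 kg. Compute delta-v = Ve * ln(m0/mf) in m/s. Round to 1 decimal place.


Step 1: Mass ratio m0/mf = 253388 / 82508 = 3.071072
Step 2: ln(3.071072) = 1.122027
Step 3: delta-v = 2022 * 1.122027 = 2268.7 m/s

2268.7


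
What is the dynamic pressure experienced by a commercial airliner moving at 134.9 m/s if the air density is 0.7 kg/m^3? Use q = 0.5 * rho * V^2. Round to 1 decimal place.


Step 1: V^2 = 134.9^2 = 18198.01
Step 2: q = 0.5 * 0.7 * 18198.01
Step 3: q = 6369.3 Pa

6369.3
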